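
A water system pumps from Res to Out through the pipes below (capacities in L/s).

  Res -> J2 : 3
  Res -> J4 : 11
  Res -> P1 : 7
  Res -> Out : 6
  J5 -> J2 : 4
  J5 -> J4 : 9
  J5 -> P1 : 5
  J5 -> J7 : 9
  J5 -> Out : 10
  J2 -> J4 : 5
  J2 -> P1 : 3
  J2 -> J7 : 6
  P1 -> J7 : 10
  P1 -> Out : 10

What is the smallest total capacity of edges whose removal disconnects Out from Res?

16

Augment Res→Out: bottleneck 6, flow now 6.
Augment Res→P1→Out: bottleneck 7, flow now 13.
Augment Res→J2→P1→Out: bottleneck 3, flow now 16.
No augmenting path remains; maximum flow = 16.
By max-flow min-cut, the minimum cut capacity equals the max flow.
In the residual graph, reachable from Res: {Res, J4}.
Min-cut edges: Res→J2 (3), Res→P1 (7), Res→Out (6); capacity 3 + 7 + 6 = 16.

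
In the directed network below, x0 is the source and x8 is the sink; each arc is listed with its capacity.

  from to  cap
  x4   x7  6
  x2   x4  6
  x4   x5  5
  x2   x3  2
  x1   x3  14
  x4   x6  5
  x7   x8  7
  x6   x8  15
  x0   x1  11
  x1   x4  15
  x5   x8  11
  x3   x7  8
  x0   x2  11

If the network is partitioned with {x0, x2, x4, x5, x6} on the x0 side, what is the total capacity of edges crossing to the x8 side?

45

Edges leaving {x0, x2, x4, x5, x6}: x0→x1 (11), x2→x3 (2), x4→x7 (6), x5→x8 (11), x6→x8 (15).
Cut capacity = 11 + 2 + 6 + 11 + 15 = 45.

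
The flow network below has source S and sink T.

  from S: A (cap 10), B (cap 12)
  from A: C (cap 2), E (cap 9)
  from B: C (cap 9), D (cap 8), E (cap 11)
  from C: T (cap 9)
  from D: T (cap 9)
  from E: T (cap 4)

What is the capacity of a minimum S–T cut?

18

Augment S→A→C→T: bottleneck 2, flow now 2.
Augment S→A→E→T: bottleneck 4, flow now 6.
Augment S→B→C→T: bottleneck 7, flow now 13.
Augment S→B→D→T: bottleneck 5, flow now 18.
No augmenting path remains; maximum flow = 18.
By max-flow min-cut, the minimum cut capacity equals the max flow.
In the residual graph, reachable from S: {S, A, E}.
Min-cut edges: S→B (12), A→C (2), E→T (4); capacity 12 + 2 + 4 = 18.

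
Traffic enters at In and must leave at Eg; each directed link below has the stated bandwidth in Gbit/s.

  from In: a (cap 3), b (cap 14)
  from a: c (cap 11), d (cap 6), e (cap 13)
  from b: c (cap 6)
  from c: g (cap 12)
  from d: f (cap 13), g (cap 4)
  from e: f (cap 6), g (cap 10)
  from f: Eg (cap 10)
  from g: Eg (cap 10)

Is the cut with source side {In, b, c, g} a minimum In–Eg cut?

No — its capacity is 13, but the minimum cut has capacity 9.

Given cut capacity: 3 + 10 = 13.
Augment In→a→c→g→Eg: bottleneck 3, flow now 3.
Augment In→b→c→g→Eg: bottleneck 6, flow now 9.
No augmenting path remains; maximum flow = 9.
In the residual graph, reachable from In: {In, b}.
Min-cut edges: In→a (3), b→c (6); capacity 3 + 6 = 9.
Cut capacity 13 exceeds the max flow 9, so it is not minimum.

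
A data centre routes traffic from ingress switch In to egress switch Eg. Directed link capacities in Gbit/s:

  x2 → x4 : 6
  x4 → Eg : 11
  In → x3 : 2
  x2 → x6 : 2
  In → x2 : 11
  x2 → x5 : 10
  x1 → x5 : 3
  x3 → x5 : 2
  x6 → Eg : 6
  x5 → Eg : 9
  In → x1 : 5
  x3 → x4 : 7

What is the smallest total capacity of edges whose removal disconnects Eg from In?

Augment In→x1→x5→Eg: bottleneck 3, flow now 3.
Augment In→x2→x4→Eg: bottleneck 6, flow now 9.
Augment In→x2→x5→Eg: bottleneck 5, flow now 14.
Augment In→x3→x4→Eg: bottleneck 2, flow now 16.
No augmenting path remains; maximum flow = 16.
By max-flow min-cut, the minimum cut capacity equals the max flow.
In the residual graph, reachable from In: {In, x1}.
Min-cut edges: In→x2 (11), In→x3 (2), x1→x5 (3); capacity 11 + 2 + 3 = 16.

16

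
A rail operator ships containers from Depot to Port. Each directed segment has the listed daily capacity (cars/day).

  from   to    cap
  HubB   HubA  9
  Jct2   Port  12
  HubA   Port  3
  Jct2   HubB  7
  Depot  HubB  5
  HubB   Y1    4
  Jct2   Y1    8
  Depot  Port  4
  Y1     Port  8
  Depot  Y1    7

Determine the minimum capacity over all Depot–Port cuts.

15

Augment Depot→Port: bottleneck 4, flow now 4.
Augment Depot→Y1→Port: bottleneck 7, flow now 11.
Augment Depot→HubB→HubA→Port: bottleneck 3, flow now 14.
Augment Depot→HubB→Y1→Port: bottleneck 1, flow now 15.
No augmenting path remains; maximum flow = 15.
By max-flow min-cut, the minimum cut capacity equals the max flow.
In the residual graph, reachable from Depot: {Depot, HubB, HubA, Y1}.
Min-cut edges: Depot→Port (4), HubA→Port (3), Y1→Port (8); capacity 4 + 3 + 8 = 15.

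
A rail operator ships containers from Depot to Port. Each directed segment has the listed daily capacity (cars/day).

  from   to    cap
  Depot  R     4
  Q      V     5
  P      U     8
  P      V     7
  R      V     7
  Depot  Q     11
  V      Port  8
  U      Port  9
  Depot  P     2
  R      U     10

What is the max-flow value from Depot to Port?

11

Augment Depot→P→U→Port: bottleneck 2, flow now 2.
Augment Depot→Q→V→Port: bottleneck 5, flow now 7.
Augment Depot→R→U→Port: bottleneck 4, flow now 11.
No augmenting path remains; maximum flow = 11.
In the residual graph, reachable from Depot: {Depot, Q}.
Min-cut edges: Depot→P (2), Depot→R (4), Q→V (5); capacity 2 + 4 + 5 = 11.
This cut is saturated, so no flow can exceed 11.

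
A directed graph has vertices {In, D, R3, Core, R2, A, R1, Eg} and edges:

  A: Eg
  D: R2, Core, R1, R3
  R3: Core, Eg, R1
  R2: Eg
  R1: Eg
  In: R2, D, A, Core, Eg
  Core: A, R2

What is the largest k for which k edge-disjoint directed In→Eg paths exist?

4

Assign every edge capacity 1; by Menger, the answer equals the max flow.
Path In→Eg (+1); total 1.
Path In→R2→Eg (+1); total 2.
Path In→A→Eg (+1); total 3.
Path In→D→R3→Eg (+1); total 4.
No residual In→Eg path; max flow = 4.
Certifying cut of size 4: {A→Eg, In→D, In→Eg, R2→Eg}.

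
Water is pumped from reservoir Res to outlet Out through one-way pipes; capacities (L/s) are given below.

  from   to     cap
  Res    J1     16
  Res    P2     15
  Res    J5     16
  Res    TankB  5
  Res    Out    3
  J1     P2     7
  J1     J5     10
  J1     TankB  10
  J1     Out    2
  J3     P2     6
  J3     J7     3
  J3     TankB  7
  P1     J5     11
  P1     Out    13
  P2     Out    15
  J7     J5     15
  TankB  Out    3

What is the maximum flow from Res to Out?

23

Augment Res→Out: bottleneck 3, flow now 3.
Augment Res→J1→Out: bottleneck 2, flow now 5.
Augment Res→P2→Out: bottleneck 15, flow now 20.
Augment Res→TankB→Out: bottleneck 3, flow now 23.
No augmenting path remains; maximum flow = 23.
In the residual graph, reachable from Res: {Res, J1, P2, J5, TankB}.
Min-cut edges: Res→Out (3), J1→Out (2), P2→Out (15), TankB→Out (3); capacity 3 + 2 + 15 + 3 = 23.
This cut is saturated, so no flow can exceed 23.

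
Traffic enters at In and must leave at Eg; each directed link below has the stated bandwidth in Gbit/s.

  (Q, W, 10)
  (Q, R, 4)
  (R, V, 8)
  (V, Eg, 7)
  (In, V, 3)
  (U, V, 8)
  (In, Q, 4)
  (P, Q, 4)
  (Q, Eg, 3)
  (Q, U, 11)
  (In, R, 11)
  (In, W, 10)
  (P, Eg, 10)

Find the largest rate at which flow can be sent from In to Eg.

10

Augment In→Q→Eg: bottleneck 3, flow now 3.
Augment In→V→Eg: bottleneck 3, flow now 6.
Augment In→R→V→Eg: bottleneck 4, flow now 10.
No augmenting path remains; maximum flow = 10.
In the residual graph, reachable from In: {In, Q, R, U, V, W}.
Min-cut edges: Q→Eg (3), V→Eg (7); capacity 3 + 7 = 10.
This cut is saturated, so no flow can exceed 10.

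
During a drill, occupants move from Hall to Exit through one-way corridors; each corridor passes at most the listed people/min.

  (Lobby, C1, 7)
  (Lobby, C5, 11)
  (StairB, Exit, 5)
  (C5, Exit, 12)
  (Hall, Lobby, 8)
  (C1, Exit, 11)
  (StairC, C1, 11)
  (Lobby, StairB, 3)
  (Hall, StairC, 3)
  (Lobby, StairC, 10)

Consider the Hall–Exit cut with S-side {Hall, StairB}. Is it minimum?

Given cut capacity: 3 + 8 + 5 = 16.
Augment Hall→StairC→C1→Exit: bottleneck 3, flow now 3.
Augment Hall→Lobby→StairB→Exit: bottleneck 3, flow now 6.
Augment Hall→Lobby→C1→Exit: bottleneck 5, flow now 11.
No augmenting path remains; maximum flow = 11.
In the residual graph, reachable from Hall: {Hall}.
Min-cut edges: Hall→StairC (3), Hall→Lobby (8); capacity 3 + 8 = 11.
Cut capacity 16 exceeds the max flow 11, so it is not minimum.

No — its capacity is 16, but the minimum cut has capacity 11.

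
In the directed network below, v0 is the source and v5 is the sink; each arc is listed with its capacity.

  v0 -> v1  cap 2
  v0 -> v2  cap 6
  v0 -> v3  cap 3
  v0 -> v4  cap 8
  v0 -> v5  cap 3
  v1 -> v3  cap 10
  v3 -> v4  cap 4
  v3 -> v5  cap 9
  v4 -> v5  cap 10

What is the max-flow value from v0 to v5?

16

Augment v0→v5: bottleneck 3, flow now 3.
Augment v0→v3→v5: bottleneck 3, flow now 6.
Augment v0→v4→v5: bottleneck 8, flow now 14.
Augment v0→v1→v3→v5: bottleneck 2, flow now 16.
No augmenting path remains; maximum flow = 16.
In the residual graph, reachable from v0: {v0, v2}.
Min-cut edges: v0→v1 (2), v0→v3 (3), v0→v4 (8), v0→v5 (3); capacity 2 + 3 + 8 + 3 = 16.
This cut is saturated, so no flow can exceed 16.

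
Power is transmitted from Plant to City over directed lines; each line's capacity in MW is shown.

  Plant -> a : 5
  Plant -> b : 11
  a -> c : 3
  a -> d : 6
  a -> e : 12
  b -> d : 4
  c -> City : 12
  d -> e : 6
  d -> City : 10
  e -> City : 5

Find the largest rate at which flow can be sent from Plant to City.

Augment Plant→a→c→City: bottleneck 3, flow now 3.
Augment Plant→a→d→City: bottleneck 2, flow now 5.
Augment Plant→b→d→City: bottleneck 4, flow now 9.
No augmenting path remains; maximum flow = 9.
In the residual graph, reachable from Plant: {Plant, b}.
Min-cut edges: Plant→a (5), b→d (4); capacity 5 + 4 = 9.
This cut is saturated, so no flow can exceed 9.

9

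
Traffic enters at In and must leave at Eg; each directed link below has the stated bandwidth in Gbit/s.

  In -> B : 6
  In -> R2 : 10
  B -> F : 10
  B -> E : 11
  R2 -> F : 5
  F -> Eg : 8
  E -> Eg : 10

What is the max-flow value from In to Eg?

11

Augment In→B→F→Eg: bottleneck 6, flow now 6.
Augment In→R2→F→Eg: bottleneck 2, flow now 8.
Augment In→R2→F→B→E→Eg: bottleneck 3, flow now 11. (uses reverse residual edge)
No augmenting path remains; maximum flow = 11.
In the residual graph, reachable from In: {In, R2}.
Min-cut edges: In→B (6), R2→F (5); capacity 6 + 5 = 11.
This cut is saturated, so no flow can exceed 11.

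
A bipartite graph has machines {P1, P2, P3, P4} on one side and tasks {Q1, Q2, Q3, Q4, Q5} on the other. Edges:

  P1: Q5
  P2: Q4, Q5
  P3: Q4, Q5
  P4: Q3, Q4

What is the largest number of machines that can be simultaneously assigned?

Unit-capacity flow: source→left, listed edges, right→sink; max matching = max flow.
Augmenting path P1→Q5 (+1); matched 1.
Augmenting path P2→Q4 (+1); matched 2.
Augmenting path P4→Q3 (+1); matched 3.
No augmenting path remains; maximum matching = 3.
König certificate: {P4, Q4, Q5} is a vertex cover of size 3 (every listed pair touches it), so no matching can be larger.

3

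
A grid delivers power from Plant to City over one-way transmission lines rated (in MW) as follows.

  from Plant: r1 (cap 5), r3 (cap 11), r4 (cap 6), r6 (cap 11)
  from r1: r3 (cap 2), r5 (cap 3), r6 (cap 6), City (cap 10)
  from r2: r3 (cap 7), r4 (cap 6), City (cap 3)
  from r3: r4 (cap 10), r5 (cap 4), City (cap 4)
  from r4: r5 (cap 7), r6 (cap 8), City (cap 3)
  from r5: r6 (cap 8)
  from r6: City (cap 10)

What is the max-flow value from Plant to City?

Augment Plant→r1→City: bottleneck 5, flow now 5.
Augment Plant→r3→City: bottleneck 4, flow now 9.
Augment Plant→r4→City: bottleneck 3, flow now 12.
Augment Plant→r6→City: bottleneck 10, flow now 22.
No augmenting path remains; maximum flow = 22.
In the residual graph, reachable from Plant: {Plant, r3, r4, r5, r6}.
Min-cut edges: Plant→r1 (5), r3→City (4), r4→City (3), r6→City (10); capacity 5 + 4 + 3 + 10 = 22.
This cut is saturated, so no flow can exceed 22.

22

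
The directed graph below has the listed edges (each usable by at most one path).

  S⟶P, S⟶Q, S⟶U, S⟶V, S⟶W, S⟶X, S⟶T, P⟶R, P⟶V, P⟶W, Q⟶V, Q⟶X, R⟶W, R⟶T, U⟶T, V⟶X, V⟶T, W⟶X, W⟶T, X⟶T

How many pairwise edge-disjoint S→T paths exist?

6

Assign every edge capacity 1; by Menger, the answer equals the max flow.
Path S→T (+1); total 1.
Path S→U→T (+1); total 2.
Path S→V→T (+1); total 3.
Path S→W→T (+1); total 4.
Path S→X→T (+1); total 5.
Path S→P→R→T (+1); total 6.
No residual S→T path; max flow = 6.
Certifying cut of size 6: {S→P, S→T, S→U, S→W, V→T, X→T}.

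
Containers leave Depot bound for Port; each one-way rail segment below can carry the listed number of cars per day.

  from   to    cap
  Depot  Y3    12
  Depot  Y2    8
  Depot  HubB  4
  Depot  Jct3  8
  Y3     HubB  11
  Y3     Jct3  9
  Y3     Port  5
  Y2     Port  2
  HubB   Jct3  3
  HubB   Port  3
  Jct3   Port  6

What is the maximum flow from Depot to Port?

16

Augment Depot→Y3→Port: bottleneck 5, flow now 5.
Augment Depot→Y2→Port: bottleneck 2, flow now 7.
Augment Depot→HubB→Port: bottleneck 3, flow now 10.
Augment Depot→Jct3→Port: bottleneck 6, flow now 16.
No augmenting path remains; maximum flow = 16.
In the residual graph, reachable from Depot: {Depot, Y3, Y2, HubB, Jct3}.
Min-cut edges: Y3→Port (5), Y2→Port (2), HubB→Port (3), Jct3→Port (6); capacity 5 + 2 + 3 + 6 = 16.
This cut is saturated, so no flow can exceed 16.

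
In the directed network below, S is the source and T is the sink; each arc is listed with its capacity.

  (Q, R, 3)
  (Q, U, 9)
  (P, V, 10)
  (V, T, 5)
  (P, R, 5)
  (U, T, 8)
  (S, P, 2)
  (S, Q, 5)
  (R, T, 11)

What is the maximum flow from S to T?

Augment S→P→R→T: bottleneck 2, flow now 2.
Augment S→Q→R→T: bottleneck 3, flow now 5.
Augment S→Q→U→T: bottleneck 2, flow now 7.
No augmenting path remains; maximum flow = 7.
In the residual graph, reachable from S: {S}.
Min-cut edges: S→P (2), S→Q (5); capacity 2 + 5 = 7.
This cut is saturated, so no flow can exceed 7.

7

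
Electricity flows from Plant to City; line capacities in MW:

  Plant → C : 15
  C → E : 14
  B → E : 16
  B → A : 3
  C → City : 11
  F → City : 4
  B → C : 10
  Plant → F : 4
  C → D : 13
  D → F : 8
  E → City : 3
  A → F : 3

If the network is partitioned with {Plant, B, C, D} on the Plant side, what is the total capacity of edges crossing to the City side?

56

Edges leaving {Plant, B, C, D}: Plant→F (4), B→A (3), B→E (16), C→E (14), C→City (11), D→F (8).
Cut capacity = 4 + 3 + 16 + 14 + 11 + 8 = 56.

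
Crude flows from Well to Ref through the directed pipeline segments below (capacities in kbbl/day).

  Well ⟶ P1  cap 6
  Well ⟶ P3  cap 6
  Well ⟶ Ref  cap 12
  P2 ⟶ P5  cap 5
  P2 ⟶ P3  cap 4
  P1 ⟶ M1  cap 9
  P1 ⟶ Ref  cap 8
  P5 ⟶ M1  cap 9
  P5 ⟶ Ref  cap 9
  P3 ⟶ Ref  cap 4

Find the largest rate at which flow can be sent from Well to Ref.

22

Augment Well→Ref: bottleneck 12, flow now 12.
Augment Well→P1→Ref: bottleneck 6, flow now 18.
Augment Well→P3→Ref: bottleneck 4, flow now 22.
No augmenting path remains; maximum flow = 22.
In the residual graph, reachable from Well: {Well, P3}.
Min-cut edges: Well→P1 (6), Well→Ref (12), P3→Ref (4); capacity 6 + 12 + 4 = 22.
This cut is saturated, so no flow can exceed 22.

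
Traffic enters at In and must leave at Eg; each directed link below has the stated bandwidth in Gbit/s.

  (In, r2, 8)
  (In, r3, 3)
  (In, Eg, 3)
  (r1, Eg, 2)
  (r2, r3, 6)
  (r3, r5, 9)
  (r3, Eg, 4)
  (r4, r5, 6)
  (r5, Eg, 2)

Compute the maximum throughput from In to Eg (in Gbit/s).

9

Augment In→Eg: bottleneck 3, flow now 3.
Augment In→r3→Eg: bottleneck 3, flow now 6.
Augment In→r2→r3→Eg: bottleneck 1, flow now 7.
Augment In→r2→r3→r5→Eg: bottleneck 2, flow now 9.
No augmenting path remains; maximum flow = 9.
In the residual graph, reachable from In: {In, r2, r3, r5}.
Min-cut edges: In→Eg (3), r3→Eg (4), r5→Eg (2); capacity 3 + 4 + 2 = 9.
This cut is saturated, so no flow can exceed 9.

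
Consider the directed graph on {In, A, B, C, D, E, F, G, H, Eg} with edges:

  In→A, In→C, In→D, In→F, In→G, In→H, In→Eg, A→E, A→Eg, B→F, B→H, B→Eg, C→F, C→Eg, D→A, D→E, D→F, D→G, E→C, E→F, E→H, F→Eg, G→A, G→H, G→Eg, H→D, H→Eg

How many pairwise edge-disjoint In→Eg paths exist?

6

Assign every edge capacity 1; by Menger, the answer equals the max flow.
Path In→Eg (+1); total 1.
Path In→A→Eg (+1); total 2.
Path In→C→Eg (+1); total 3.
Path In→F→Eg (+1); total 4.
Path In→G→Eg (+1); total 5.
Path In→H→Eg (+1); total 6.
No residual In→Eg path; max flow = 6.
Certifying cut of size 6: {A→Eg, C→Eg, F→Eg, G→Eg, H→Eg, In→Eg}.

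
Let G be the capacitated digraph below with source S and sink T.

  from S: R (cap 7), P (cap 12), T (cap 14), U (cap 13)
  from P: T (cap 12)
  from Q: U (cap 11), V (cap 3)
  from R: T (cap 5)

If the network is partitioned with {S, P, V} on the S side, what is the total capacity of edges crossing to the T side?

46

Edges leaving {S, P, V}: S→R (7), S→U (13), S→T (14), P→T (12).
Cut capacity = 7 + 13 + 14 + 12 = 46.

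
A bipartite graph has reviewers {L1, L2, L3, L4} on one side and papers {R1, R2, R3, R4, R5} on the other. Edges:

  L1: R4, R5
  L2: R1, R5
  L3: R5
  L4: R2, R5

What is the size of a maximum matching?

4

Unit-capacity flow: source→left, listed edges, right→sink; max matching = max flow.
Augmenting path L1→R4 (+1); matched 1.
Augmenting path L2→R1 (+1); matched 2.
Augmenting path L3→R5 (+1); matched 3.
Augmenting path L4→R2 (+1); matched 4.
No augmenting path remains; maximum matching = 4.
König certificate: {L1, L2, L3, L4} is a vertex cover of size 4 (every listed pair touches it), so no matching can be larger.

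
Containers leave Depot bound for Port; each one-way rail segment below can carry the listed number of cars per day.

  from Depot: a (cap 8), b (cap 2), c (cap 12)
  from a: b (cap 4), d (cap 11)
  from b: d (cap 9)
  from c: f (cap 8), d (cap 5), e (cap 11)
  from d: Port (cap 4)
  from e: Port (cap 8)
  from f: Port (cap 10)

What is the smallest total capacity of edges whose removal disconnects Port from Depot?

16

Augment Depot→a→d→Port: bottleneck 4, flow now 4.
Augment Depot→c→e→Port: bottleneck 8, flow now 12.
Augment Depot→c→f→Port: bottleneck 4, flow now 16.
No augmenting path remains; maximum flow = 16.
By max-flow min-cut, the minimum cut capacity equals the max flow.
In the residual graph, reachable from Depot: {Depot, a, b, d}.
Min-cut edges: Depot→c (12), d→Port (4); capacity 12 + 4 = 16.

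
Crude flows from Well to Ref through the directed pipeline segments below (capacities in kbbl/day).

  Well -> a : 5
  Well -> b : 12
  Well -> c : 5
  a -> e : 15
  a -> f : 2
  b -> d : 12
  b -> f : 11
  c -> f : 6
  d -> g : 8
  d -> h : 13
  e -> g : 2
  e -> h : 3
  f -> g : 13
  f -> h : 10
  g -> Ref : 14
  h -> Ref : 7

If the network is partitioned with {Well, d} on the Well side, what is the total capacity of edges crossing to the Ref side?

Edges leaving {Well, d}: Well→a (5), Well→b (12), Well→c (5), d→g (8), d→h (13).
Cut capacity = 5 + 12 + 5 + 8 + 13 = 43.

43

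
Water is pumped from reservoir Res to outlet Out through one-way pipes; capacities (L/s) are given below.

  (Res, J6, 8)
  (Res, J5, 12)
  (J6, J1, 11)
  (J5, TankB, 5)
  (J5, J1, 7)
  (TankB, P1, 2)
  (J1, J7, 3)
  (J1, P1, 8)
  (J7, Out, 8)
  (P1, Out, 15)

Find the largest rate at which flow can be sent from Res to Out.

Augment Res→J6→J1→J7→Out: bottleneck 3, flow now 3.
Augment Res→J6→J1→P1→Out: bottleneck 5, flow now 8.
Augment Res→J5→TankB→P1→Out: bottleneck 2, flow now 10.
Augment Res→J5→J1→P1→Out: bottleneck 3, flow now 13.
No augmenting path remains; maximum flow = 13.
In the residual graph, reachable from Res: {Res, J6, J5, TankB, J1}.
Min-cut edges: TankB→P1 (2), J1→J7 (3), J1→P1 (8); capacity 2 + 3 + 8 = 13.
This cut is saturated, so no flow can exceed 13.

13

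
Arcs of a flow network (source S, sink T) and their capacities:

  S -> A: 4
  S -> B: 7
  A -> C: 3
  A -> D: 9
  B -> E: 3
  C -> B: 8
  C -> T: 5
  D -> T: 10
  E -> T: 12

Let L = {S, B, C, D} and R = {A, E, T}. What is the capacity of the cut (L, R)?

22

Edges leaving {S, B, C, D}: S→A (4), B→E (3), C→T (5), D→T (10).
Cut capacity = 4 + 3 + 5 + 10 = 22.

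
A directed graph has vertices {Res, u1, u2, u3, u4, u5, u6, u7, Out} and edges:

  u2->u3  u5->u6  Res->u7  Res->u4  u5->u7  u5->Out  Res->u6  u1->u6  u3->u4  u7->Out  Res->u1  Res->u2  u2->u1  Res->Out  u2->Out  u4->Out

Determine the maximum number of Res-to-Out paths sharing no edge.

Assign every edge capacity 1; by Menger, the answer equals the max flow.
Path Res→Out (+1); total 1.
Path Res→u2→Out (+1); total 2.
Path Res→u4→Out (+1); total 3.
Path Res→u7→Out (+1); total 4.
No residual Res→Out path; max flow = 4.
Certifying cut of size 4: {Res→Out, Res→u2, Res→u4, Res→u7}.

4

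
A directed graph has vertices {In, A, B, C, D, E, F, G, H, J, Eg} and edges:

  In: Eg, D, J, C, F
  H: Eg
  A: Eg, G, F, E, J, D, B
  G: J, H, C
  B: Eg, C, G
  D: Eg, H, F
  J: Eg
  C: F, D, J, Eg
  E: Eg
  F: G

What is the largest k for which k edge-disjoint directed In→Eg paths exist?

Assign every edge capacity 1; by Menger, the answer equals the max flow.
Path In→Eg (+1); total 1.
Path In→C→Eg (+1); total 2.
Path In→D→Eg (+1); total 3.
Path In→J→Eg (+1); total 4.
Path In→F→G→H→Eg (+1); total 5.
No residual In→Eg path; max flow = 5.
Certifying cut of size 5: {In→C, In→D, In→Eg, In→F, In→J}.

5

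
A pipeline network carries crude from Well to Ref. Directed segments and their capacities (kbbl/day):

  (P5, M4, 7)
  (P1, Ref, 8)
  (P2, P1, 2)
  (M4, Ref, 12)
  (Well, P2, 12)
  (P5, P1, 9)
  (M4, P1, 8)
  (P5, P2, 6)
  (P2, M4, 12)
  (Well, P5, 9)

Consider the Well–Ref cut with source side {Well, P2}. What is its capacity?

Edges leaving {Well, P2}: Well→P5 (9), P2→P1 (2), P2→M4 (12).
Cut capacity = 9 + 2 + 12 = 23.

23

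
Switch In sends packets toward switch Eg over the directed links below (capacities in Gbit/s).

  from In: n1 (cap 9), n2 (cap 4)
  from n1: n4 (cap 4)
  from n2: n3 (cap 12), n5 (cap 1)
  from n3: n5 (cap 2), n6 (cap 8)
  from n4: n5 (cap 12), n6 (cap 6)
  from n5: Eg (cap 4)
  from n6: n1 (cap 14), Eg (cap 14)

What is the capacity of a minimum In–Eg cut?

8

Augment In→n2→n5→Eg: bottleneck 1, flow now 1.
Augment In→n1→n4→n5→Eg: bottleneck 3, flow now 4.
Augment In→n1→n4→n6→Eg: bottleneck 1, flow now 5.
Augment In→n2→n3→n6→Eg: bottleneck 3, flow now 8.
No augmenting path remains; maximum flow = 8.
By max-flow min-cut, the minimum cut capacity equals the max flow.
In the residual graph, reachable from In: {In, n1}.
Min-cut edges: In→n2 (4), n1→n4 (4); capacity 4 + 4 = 8.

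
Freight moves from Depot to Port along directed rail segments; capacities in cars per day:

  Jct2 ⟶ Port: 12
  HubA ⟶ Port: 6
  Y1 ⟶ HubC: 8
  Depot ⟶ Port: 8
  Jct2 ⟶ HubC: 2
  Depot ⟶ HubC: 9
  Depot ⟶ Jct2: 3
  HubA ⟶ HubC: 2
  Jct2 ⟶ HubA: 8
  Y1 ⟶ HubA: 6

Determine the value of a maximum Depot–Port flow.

11

Augment Depot→Port: bottleneck 8, flow now 8.
Augment Depot→Jct2→Port: bottleneck 3, flow now 11.
No augmenting path remains; maximum flow = 11.
In the residual graph, reachable from Depot: {Depot, HubC}.
Min-cut edges: Depot→Jct2 (3), Depot→Port (8); capacity 3 + 8 = 11.
This cut is saturated, so no flow can exceed 11.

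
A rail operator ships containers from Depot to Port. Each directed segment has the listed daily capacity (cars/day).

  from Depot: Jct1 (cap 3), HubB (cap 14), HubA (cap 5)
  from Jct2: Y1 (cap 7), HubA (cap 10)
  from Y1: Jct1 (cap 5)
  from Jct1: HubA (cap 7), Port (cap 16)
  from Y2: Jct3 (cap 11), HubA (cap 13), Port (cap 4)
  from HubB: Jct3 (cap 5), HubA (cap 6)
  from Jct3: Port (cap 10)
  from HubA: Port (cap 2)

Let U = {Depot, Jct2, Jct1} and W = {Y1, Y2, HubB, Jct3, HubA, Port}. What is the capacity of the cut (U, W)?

59

Edges leaving {Depot, Jct2, Jct1}: Depot→HubB (14), Depot→HubA (5), Jct2→Y1 (7), Jct2→HubA (10), Jct1→HubA (7), Jct1→Port (16).
Cut capacity = 14 + 5 + 7 + 10 + 7 + 16 = 59.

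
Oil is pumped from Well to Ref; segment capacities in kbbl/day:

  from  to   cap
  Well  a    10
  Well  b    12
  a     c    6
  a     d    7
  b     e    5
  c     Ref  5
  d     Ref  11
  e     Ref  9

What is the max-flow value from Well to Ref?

15

Augment Well→a→c→Ref: bottleneck 5, flow now 5.
Augment Well→a→d→Ref: bottleneck 5, flow now 10.
Augment Well→b→e→Ref: bottleneck 5, flow now 15.
No augmenting path remains; maximum flow = 15.
In the residual graph, reachable from Well: {Well, b}.
Min-cut edges: Well→a (10), b→e (5); capacity 10 + 5 = 15.
This cut is saturated, so no flow can exceed 15.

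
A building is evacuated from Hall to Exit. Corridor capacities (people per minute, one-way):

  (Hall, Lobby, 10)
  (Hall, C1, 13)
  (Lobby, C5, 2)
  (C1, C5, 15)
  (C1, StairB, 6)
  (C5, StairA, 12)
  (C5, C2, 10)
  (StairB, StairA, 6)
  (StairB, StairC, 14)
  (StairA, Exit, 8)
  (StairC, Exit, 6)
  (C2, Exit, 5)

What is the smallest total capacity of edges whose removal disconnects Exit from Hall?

15

Augment Hall→Lobby→C5→StairA→Exit: bottleneck 2, flow now 2.
Augment Hall→C1→C5→StairA→Exit: bottleneck 6, flow now 8.
Augment Hall→C1→C5→C2→Exit: bottleneck 5, flow now 13.
Augment Hall→C1→StairB→StairC→Exit: bottleneck 2, flow now 15.
No augmenting path remains; maximum flow = 15.
By max-flow min-cut, the minimum cut capacity equals the max flow.
In the residual graph, reachable from Hall: {Hall, Lobby}.
Min-cut edges: Hall→C1 (13), Lobby→C5 (2); capacity 13 + 2 = 15.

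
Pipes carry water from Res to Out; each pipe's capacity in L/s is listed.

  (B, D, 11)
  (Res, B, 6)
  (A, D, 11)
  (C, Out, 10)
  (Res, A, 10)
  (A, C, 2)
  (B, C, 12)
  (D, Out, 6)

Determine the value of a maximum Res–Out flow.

14

Augment Res→A→C→Out: bottleneck 2, flow now 2.
Augment Res→A→D→Out: bottleneck 6, flow now 8.
Augment Res→B→C→Out: bottleneck 6, flow now 14.
No augmenting path remains; maximum flow = 14.
In the residual graph, reachable from Res: {Res, A, D}.
Min-cut edges: Res→B (6), A→C (2), D→Out (6); capacity 6 + 2 + 6 = 14.
This cut is saturated, so no flow can exceed 14.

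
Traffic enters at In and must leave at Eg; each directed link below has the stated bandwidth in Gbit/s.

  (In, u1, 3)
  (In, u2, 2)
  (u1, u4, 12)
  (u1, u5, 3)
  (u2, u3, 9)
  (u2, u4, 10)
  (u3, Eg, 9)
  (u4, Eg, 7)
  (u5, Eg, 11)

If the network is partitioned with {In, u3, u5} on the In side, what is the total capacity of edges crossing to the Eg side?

25

Edges leaving {In, u3, u5}: In→u1 (3), In→u2 (2), u3→Eg (9), u5→Eg (11).
Cut capacity = 3 + 2 + 9 + 11 = 25.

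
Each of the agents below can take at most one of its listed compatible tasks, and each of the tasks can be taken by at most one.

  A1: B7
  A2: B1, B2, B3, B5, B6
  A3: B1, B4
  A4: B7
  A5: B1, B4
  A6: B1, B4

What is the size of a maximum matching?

Unit-capacity flow: source→left, listed edges, right→sink; max matching = max flow.
Augmenting path A1→B7 (+1); matched 1.
Augmenting path A2→B1 (+1); matched 2.
Augmenting path A3→B4 (+1); matched 3.
Augmenting path A5→B1→A2→B2 (+1); matched 4.
No augmenting path remains; maximum matching = 4.
König certificate: {A2, B1, B4, B7} is a vertex cover of size 4 (every listed pair touches it), so no matching can be larger.

4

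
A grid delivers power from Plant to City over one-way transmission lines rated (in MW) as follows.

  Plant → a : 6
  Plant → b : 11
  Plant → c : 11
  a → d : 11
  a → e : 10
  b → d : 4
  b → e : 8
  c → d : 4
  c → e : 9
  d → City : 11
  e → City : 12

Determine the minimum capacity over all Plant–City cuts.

Augment Plant→a→d→City: bottleneck 6, flow now 6.
Augment Plant→b→d→City: bottleneck 4, flow now 10.
Augment Plant→b→e→City: bottleneck 7, flow now 17.
Augment Plant→c→d→City: bottleneck 1, flow now 18.
Augment Plant→c→e→City: bottleneck 5, flow now 23.
No augmenting path remains; maximum flow = 23.
By max-flow min-cut, the minimum cut capacity equals the max flow.
In the residual graph, reachable from Plant: {Plant, a, b, c, d, e}.
Min-cut edges: d→City (11), e→City (12); capacity 11 + 12 = 23.

23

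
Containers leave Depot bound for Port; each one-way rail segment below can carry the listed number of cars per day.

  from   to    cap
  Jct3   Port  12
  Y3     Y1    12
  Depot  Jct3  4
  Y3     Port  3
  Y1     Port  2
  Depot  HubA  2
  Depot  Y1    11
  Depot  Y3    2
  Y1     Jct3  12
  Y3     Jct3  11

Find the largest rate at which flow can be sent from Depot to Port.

Augment Depot→Y3→Port: bottleneck 2, flow now 2.
Augment Depot→Y1→Port: bottleneck 2, flow now 4.
Augment Depot→Jct3→Port: bottleneck 4, flow now 8.
Augment Depot→Y1→Jct3→Port: bottleneck 8, flow now 16.
No augmenting path remains; maximum flow = 16.
In the residual graph, reachable from Depot: {Depot, Y1, Jct3, HubA}.
Min-cut edges: Depot→Y3 (2), Y1→Port (2), Jct3→Port (12); capacity 2 + 2 + 12 = 16.
This cut is saturated, so no flow can exceed 16.

16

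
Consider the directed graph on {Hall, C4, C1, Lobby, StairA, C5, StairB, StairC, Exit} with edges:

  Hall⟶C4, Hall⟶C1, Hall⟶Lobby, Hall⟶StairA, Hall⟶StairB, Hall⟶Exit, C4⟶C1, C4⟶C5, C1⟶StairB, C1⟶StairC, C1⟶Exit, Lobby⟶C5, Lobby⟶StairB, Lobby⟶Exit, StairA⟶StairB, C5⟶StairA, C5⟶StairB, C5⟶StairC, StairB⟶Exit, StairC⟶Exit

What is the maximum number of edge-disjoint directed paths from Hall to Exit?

Assign every edge capacity 1; by Menger, the answer equals the max flow.
Path Hall→Exit (+1); total 1.
Path Hall→C1→Exit (+1); total 2.
Path Hall→Lobby→Exit (+1); total 3.
Path Hall→StairB→Exit (+1); total 4.
Path Hall→C4→C1→StairC→Exit (+1); total 5.
No residual Hall→Exit path; max flow = 5.
Certifying cut of size 5: {Hall→C1, Hall→C4, Hall→Exit, Hall→Lobby, StairB→Exit}.

5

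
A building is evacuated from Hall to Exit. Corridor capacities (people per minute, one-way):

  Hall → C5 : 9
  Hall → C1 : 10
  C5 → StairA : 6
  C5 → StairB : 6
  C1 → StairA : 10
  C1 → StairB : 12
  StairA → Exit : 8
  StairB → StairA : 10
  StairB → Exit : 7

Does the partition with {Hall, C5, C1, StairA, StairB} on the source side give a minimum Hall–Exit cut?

Given cut capacity: 8 + 7 = 15.
Augment Hall→C5→StairA→Exit: bottleneck 6, flow now 6.
Augment Hall→C5→StairB→Exit: bottleneck 3, flow now 9.
Augment Hall→C1→StairA→Exit: bottleneck 2, flow now 11.
Augment Hall→C1→StairB→Exit: bottleneck 4, flow now 15.
No augmenting path remains; maximum flow = 15.
Cut capacity 15 equals the max flow, so it is a minimum cut.

Yes — it is a minimum cut (capacity 15).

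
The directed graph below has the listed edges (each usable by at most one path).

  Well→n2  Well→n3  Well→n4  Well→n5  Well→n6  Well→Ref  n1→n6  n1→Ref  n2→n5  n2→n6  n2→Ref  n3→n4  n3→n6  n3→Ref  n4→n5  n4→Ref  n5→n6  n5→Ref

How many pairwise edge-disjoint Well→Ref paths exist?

5

Assign every edge capacity 1; by Menger, the answer equals the max flow.
Path Well→Ref (+1); total 1.
Path Well→n2→Ref (+1); total 2.
Path Well→n3→Ref (+1); total 3.
Path Well→n4→Ref (+1); total 4.
Path Well→n5→Ref (+1); total 5.
No residual Well→Ref path; max flow = 5.
Certifying cut of size 5: {Well→Ref, Well→n2, Well→n3, Well→n4, Well→n5}.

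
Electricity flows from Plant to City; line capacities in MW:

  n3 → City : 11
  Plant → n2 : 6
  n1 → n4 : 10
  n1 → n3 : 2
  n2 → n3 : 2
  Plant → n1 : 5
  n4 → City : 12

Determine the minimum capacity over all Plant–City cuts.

Augment Plant→n1→n3→City: bottleneck 2, flow now 2.
Augment Plant→n1→n4→City: bottleneck 3, flow now 5.
Augment Plant→n2→n3→City: bottleneck 2, flow now 7.
No augmenting path remains; maximum flow = 7.
By max-flow min-cut, the minimum cut capacity equals the max flow.
In the residual graph, reachable from Plant: {Plant, n2}.
Min-cut edges: Plant→n1 (5), n2→n3 (2); capacity 5 + 2 = 7.

7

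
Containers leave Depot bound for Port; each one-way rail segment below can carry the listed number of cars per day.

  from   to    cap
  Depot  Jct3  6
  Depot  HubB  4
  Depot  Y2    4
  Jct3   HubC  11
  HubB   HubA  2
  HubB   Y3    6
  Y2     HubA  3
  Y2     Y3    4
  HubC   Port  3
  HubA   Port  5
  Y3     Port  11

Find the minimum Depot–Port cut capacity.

11

Augment Depot→Jct3→HubC→Port: bottleneck 3, flow now 3.
Augment Depot→HubB→HubA→Port: bottleneck 2, flow now 5.
Augment Depot→HubB→Y3→Port: bottleneck 2, flow now 7.
Augment Depot→Y2→HubA→Port: bottleneck 3, flow now 10.
Augment Depot→Y2→Y3→Port: bottleneck 1, flow now 11.
No augmenting path remains; maximum flow = 11.
By max-flow min-cut, the minimum cut capacity equals the max flow.
In the residual graph, reachable from Depot: {Depot, Jct3, HubC}.
Min-cut edges: Depot→HubB (4), Depot→Y2 (4), HubC→Port (3); capacity 4 + 4 + 3 = 11.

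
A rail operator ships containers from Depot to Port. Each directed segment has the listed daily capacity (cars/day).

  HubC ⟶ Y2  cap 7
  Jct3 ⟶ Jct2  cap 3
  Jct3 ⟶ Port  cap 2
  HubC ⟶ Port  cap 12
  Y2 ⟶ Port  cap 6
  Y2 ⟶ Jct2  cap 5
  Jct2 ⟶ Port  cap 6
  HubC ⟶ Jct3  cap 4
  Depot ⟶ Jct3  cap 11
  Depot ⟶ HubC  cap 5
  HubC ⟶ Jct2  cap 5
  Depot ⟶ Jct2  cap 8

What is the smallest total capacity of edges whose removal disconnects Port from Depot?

13

Augment Depot→HubC→Port: bottleneck 5, flow now 5.
Augment Depot→Jct3→Port: bottleneck 2, flow now 7.
Augment Depot→Jct2→Port: bottleneck 6, flow now 13.
No augmenting path remains; maximum flow = 13.
By max-flow min-cut, the minimum cut capacity equals the max flow.
In the residual graph, reachable from Depot: {Depot, Jct3, Jct2}.
Min-cut edges: Depot→HubC (5), Jct3→Port (2), Jct2→Port (6); capacity 5 + 2 + 6 = 13.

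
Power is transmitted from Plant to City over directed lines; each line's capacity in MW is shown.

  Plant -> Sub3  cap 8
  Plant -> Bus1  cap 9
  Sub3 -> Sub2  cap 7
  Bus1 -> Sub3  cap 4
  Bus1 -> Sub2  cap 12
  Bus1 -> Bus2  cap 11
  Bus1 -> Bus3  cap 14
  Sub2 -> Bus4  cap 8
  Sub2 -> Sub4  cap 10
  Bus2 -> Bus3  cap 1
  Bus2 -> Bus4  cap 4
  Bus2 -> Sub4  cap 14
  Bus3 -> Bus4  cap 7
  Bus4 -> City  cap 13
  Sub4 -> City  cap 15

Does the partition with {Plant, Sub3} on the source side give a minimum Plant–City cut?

Given cut capacity: 9 + 7 = 16.
Augment Plant→Sub3→Sub2→Bus4→City: bottleneck 7, flow now 7.
Augment Plant→Bus1→Sub2→Bus4→City: bottleneck 1, flow now 8.
Augment Plant→Bus1→Sub2→Sub4→City: bottleneck 8, flow now 16.
No augmenting path remains; maximum flow = 16.
Cut capacity 16 equals the max flow, so it is a minimum cut.

Yes — it is a minimum cut (capacity 16).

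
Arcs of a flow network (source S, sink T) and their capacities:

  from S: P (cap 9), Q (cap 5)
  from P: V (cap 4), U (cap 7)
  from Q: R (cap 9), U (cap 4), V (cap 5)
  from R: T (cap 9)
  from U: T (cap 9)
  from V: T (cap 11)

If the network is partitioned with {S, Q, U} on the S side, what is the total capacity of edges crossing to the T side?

32

Edges leaving {S, Q, U}: S→P (9), Q→R (9), Q→V (5), U→T (9).
Cut capacity = 9 + 9 + 5 + 9 = 32.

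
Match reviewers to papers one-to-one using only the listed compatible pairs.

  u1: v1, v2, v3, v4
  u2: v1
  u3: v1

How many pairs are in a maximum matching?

2

Unit-capacity flow: source→left, listed edges, right→sink; max matching = max flow.
Augmenting path u1→v1 (+1); matched 1.
Augmenting path u2→v1→u1→v2 (+1); matched 2.
No augmenting path remains; maximum matching = 2.
König certificate: {u1, v1} is a vertex cover of size 2 (every listed pair touches it), so no matching can be larger.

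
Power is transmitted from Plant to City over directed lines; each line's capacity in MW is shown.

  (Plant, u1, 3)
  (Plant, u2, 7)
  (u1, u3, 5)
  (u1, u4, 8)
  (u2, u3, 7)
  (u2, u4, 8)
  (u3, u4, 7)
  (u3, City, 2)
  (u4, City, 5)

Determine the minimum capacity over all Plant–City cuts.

Augment Plant→u1→u3→City: bottleneck 2, flow now 2.
Augment Plant→u1→u4→City: bottleneck 1, flow now 3.
Augment Plant→u2→u4→City: bottleneck 4, flow now 7.
No augmenting path remains; maximum flow = 7.
By max-flow min-cut, the minimum cut capacity equals the max flow.
In the residual graph, reachable from Plant: {Plant, u1, u2, u3, u4}.
Min-cut edges: u3→City (2), u4→City (5); capacity 2 + 5 = 7.

7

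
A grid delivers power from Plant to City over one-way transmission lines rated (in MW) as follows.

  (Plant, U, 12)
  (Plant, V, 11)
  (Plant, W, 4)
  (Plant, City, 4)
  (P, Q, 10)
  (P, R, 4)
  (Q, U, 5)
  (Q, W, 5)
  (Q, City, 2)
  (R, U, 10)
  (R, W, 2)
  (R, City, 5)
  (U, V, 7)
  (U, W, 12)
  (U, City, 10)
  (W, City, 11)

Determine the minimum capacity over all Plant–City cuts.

Augment Plant→City: bottleneck 4, flow now 4.
Augment Plant→U→City: bottleneck 10, flow now 14.
Augment Plant→W→City: bottleneck 4, flow now 18.
Augment Plant→U→W→City: bottleneck 2, flow now 20.
No augmenting path remains; maximum flow = 20.
By max-flow min-cut, the minimum cut capacity equals the max flow.
In the residual graph, reachable from Plant: {Plant, V}.
Min-cut edges: Plant→U (12), Plant→W (4), Plant→City (4); capacity 12 + 4 + 4 = 20.

20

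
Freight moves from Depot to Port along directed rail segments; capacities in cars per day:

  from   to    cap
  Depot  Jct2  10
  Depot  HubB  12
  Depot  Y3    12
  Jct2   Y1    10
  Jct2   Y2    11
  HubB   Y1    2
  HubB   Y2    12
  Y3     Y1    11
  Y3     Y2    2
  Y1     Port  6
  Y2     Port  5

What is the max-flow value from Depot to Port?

11

Augment Depot→Jct2→Y1→Port: bottleneck 6, flow now 6.
Augment Depot→Jct2→Y2→Port: bottleneck 4, flow now 10.
Augment Depot→HubB→Y2→Port: bottleneck 1, flow now 11.
No augmenting path remains; maximum flow = 11.
In the residual graph, reachable from Depot: {Depot, Jct2, HubB, Y3, Y1, Y2}.
Min-cut edges: Y1→Port (6), Y2→Port (5); capacity 6 + 5 = 11.
This cut is saturated, so no flow can exceed 11.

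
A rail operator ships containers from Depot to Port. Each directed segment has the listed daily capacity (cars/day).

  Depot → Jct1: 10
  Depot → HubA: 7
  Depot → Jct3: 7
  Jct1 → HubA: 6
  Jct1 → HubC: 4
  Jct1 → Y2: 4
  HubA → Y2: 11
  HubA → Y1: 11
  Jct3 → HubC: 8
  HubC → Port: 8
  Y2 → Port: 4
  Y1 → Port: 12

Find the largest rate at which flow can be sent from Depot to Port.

23

Augment Depot→Jct1→HubC→Port: bottleneck 4, flow now 4.
Augment Depot→Jct1→Y2→Port: bottleneck 4, flow now 8.
Augment Depot→HubA→Y1→Port: bottleneck 7, flow now 15.
Augment Depot→Jct3→HubC→Port: bottleneck 4, flow now 19.
Augment Depot→Jct1→HubA→Y1→Port: bottleneck 2, flow now 21.
Augment Depot→Jct3→HubC→Jct1→HubA→Y1→Port: bottleneck 2, flow now 23. (uses reverse residual edge)
No augmenting path remains; maximum flow = 23.
In the residual graph, reachable from Depot: {Depot, Jct1, HubA, Jct3, HubC, Y2}.
Min-cut edges: HubA→Y1 (11), HubC→Port (8), Y2→Port (4); capacity 11 + 8 + 4 = 23.
This cut is saturated, so no flow can exceed 23.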